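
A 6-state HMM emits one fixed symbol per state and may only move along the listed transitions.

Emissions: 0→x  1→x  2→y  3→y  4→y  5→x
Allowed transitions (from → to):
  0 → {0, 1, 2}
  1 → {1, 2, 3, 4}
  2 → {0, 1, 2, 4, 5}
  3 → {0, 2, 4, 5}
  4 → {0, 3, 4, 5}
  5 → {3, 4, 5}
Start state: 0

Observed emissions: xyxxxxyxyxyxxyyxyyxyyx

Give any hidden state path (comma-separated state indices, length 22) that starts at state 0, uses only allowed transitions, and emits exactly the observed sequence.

  pos 0: x in {0,1,5}, choose 0; start
  pos 1: y in {2,3,4}, choose 2; 0->2 ok
  pos 2: x in {0,1,5}, choose 0; 2->0 ok
  pos 3: x in {0,1,5}, choose 0; 0->0 ok
  pos 4: x in {0,1,5}, choose 0; 0->0 ok
  pos 5: x in {0,1,5}, choose 0; 0->0 ok
  pos 6: y in {2,3,4}, choose 2; 0->2 ok
  pos 7: x in {0,1,5}, choose 5; 2->5 ok
  pos 8: y in {2,3,4}, choose 3; 5->3 ok
  pos 9: x in {0,1,5}, choose 5; 3->5 ok
  pos 10: y in {2,3,4}, choose 3; 5->3 ok
  pos 11: x in {0,1,5}, choose 0; 3->0 ok
  pos 12: x in {0,1,5}, choose 1; 0->1 ok
  pos 13: y in {2,3,4}, choose 2; 1->2 ok
  pos 14: y in {2,3,4}, choose 4; 2->4 ok
  pos 15: x in {0,1,5}, choose 5; 4->5 ok
  pos 16: y in {2,3,4}, choose 3; 5->3 ok
  pos 17: y in {2,3,4}, choose 2; 3->2 ok
  pos 18: x in {0,1,5}, choose 0; 2->0 ok
  pos 19: y in {2,3,4}, choose 2; 0->2 ok
  pos 20: y in {2,3,4}, choose 4; 2->4 ok
  pos 21: x in {0,1,5}, choose 0; 4->0 ok

0,2,0,0,0,0,2,5,3,5,3,0,1,2,4,5,3,2,0,2,4,0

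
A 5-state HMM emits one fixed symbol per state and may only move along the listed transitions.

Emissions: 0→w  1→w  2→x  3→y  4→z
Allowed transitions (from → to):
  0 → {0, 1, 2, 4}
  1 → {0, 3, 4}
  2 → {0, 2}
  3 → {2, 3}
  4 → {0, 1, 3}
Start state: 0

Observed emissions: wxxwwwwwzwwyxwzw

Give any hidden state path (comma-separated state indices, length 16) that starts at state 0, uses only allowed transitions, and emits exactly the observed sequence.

0,2,2,0,0,0,0,0,4,0,1,3,2,0,4,1

  t0 'w' -> {0,1}, take 0 (start)
  t1 'x' -> {2}, take 2 (0->2 ok)
  t2 'x' -> {2}, take 2 (2->2 ok)
  t3 'w' -> {0,1}, take 0 (2->0 ok)
  t4 'w' -> {0,1}, take 0 (0->0 ok)
  t5 'w' -> {0,1}, take 0 (0->0 ok)
  t6 'w' -> {0,1}, take 0 (0->0 ok)
  t7 'w' -> {0,1}, take 0 (0->0 ok)
  t8 'z' -> {4}, take 4 (0->4 ok)
  t9 'w' -> {0,1}, take 0 (4->0 ok)
  t10 'w' -> {0,1}, take 1 (0->1 ok)
  t11 'y' -> {3}, take 3 (1->3 ok)
  t12 'x' -> {2}, take 2 (3->2 ok)
  t13 'w' -> {0,1}, take 0 (2->0 ok)
  t14 'z' -> {4}, take 4 (0->4 ok)
  t15 'w' -> {0,1}, take 1 (4->1 ok)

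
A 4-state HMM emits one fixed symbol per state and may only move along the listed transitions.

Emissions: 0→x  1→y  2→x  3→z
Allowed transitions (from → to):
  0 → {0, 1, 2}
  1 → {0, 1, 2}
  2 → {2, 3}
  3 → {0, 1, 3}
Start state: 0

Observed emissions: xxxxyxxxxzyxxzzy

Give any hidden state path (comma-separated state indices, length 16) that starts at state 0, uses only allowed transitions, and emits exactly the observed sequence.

  0: obs=x cand={0,2} pick 0 [start]
  1: obs=x cand={0,2} pick 0 [0->0 ok]
  2: obs=x cand={0,2} pick 0 [0->0 ok]
  3: obs=x cand={0,2} pick 0 [0->0 ok]
  4: obs=y cand={1} pick 1 [0->1 ok]
  5: obs=x cand={0,2} pick 2 [1->2 ok]
  6: obs=x cand={0,2} pick 2 [2->2 ok]
  7: obs=x cand={0,2} pick 2 [2->2 ok]
  8: obs=x cand={0,2} pick 2 [2->2 ok]
  9: obs=z cand={3} pick 3 [2->3 ok]
  10: obs=y cand={1} pick 1 [3->1 ok]
  11: obs=x cand={0,2} pick 0 [1->0 ok]
  12: obs=x cand={0,2} pick 2 [0->2 ok]
  13: obs=z cand={3} pick 3 [2->3 ok]
  14: obs=z cand={3} pick 3 [3->3 ok]
  15: obs=y cand={1} pick 1 [3->1 ok]

0,0,0,0,1,2,2,2,2,3,1,0,2,3,3,1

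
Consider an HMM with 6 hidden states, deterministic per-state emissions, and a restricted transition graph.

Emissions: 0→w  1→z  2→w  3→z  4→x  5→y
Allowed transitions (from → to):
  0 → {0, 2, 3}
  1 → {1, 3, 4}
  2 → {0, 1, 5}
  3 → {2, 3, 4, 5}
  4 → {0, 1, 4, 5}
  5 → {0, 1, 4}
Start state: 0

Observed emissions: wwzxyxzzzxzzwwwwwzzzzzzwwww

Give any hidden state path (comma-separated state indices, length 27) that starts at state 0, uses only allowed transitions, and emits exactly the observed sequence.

  t0 'w' -> {0,2}, take 0 (start)
  t1 'w' -> {0,2}, take 2 (0->2 ok)
  t2 'z' -> {1,3}, take 1 (2->1 ok)
  t3 'x' -> {4}, take 4 (1->4 ok)
  t4 'y' -> {5}, take 5 (4->5 ok)
  t5 'x' -> {4}, take 4 (5->4 ok)
  t6 'z' -> {1,3}, take 1 (4->1 ok)
  t7 'z' -> {1,3}, take 1 (1->1 ok)
  t8 'z' -> {1,3}, take 3 (1->3 ok)
  t9 'x' -> {4}, take 4 (3->4 ok)
  t10 'z' -> {1,3}, take 1 (4->1 ok)
  t11 'z' -> {1,3}, take 3 (1->3 ok)
  t12 'w' -> {0,2}, take 2 (3->2 ok)
  t13 'w' -> {0,2}, take 0 (2->0 ok)
  t14 'w' -> {0,2}, take 2 (0->2 ok)
  t15 'w' -> {0,2}, take 0 (2->0 ok)
  t16 'w' -> {0,2}, take 2 (0->2 ok)
  t17 'z' -> {1,3}, take 1 (2->1 ok)
  t18 'z' -> {1,3}, take 1 (1->1 ok)
  t19 'z' -> {1,3}, take 1 (1->1 ok)
  t20 'z' -> {1,3}, take 3 (1->3 ok)
  t21 'z' -> {1,3}, take 3 (3->3 ok)
  t22 'z' -> {1,3}, take 3 (3->3 ok)
  t23 'w' -> {0,2}, take 2 (3->2 ok)
  t24 'w' -> {0,2}, take 0 (2->0 ok)
  t25 'w' -> {0,2}, take 2 (0->2 ok)
  t26 'w' -> {0,2}, take 0 (2->0 ok)

0,2,1,4,5,4,1,1,3,4,1,3,2,0,2,0,2,1,1,1,3,3,3,2,0,2,0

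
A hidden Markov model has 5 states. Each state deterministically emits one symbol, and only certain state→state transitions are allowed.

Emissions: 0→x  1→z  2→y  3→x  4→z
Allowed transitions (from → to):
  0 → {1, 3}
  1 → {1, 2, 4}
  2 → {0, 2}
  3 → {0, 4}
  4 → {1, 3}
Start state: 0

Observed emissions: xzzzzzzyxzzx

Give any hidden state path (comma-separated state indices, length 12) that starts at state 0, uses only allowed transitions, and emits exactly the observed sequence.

0,1,4,1,4,1,1,2,0,1,4,3

  t0 'x' -> {0,3}, take 0 (start)
  t1 'z' -> {1,4}, take 1 (0->1 ok)
  t2 'z' -> {1,4}, take 4 (1->4 ok)
  t3 'z' -> {1,4}, take 1 (4->1 ok)
  t4 'z' -> {1,4}, take 4 (1->4 ok)
  t5 'z' -> {1,4}, take 1 (4->1 ok)
  t6 'z' -> {1,4}, take 1 (1->1 ok)
  t7 'y' -> {2}, take 2 (1->2 ok)
  t8 'x' -> {0,3}, take 0 (2->0 ok)
  t9 'z' -> {1,4}, take 1 (0->1 ok)
  t10 'z' -> {1,4}, take 4 (1->4 ok)
  t11 'x' -> {0,3}, take 3 (4->3 ok)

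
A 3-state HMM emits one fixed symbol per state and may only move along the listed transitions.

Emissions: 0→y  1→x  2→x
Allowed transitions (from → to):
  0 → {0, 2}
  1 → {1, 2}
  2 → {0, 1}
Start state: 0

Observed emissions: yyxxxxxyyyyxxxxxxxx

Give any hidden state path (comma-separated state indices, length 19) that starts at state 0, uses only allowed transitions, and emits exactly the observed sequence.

  0: obs=y cand={0} pick 0 [start]
  1: obs=y cand={0} pick 0 [0->0 ok]
  2: obs=x cand={1,2} pick 2 [0->2 ok]
  3: obs=x cand={1,2} pick 1 [2->1 ok]
  4: obs=x cand={1,2} pick 1 [1->1 ok]
  5: obs=x cand={1,2} pick 1 [1->1 ok]
  6: obs=x cand={1,2} pick 2 [1->2 ok]
  7: obs=y cand={0} pick 0 [2->0 ok]
  8: obs=y cand={0} pick 0 [0->0 ok]
  9: obs=y cand={0} pick 0 [0->0 ok]
  10: obs=y cand={0} pick 0 [0->0 ok]
  11: obs=x cand={1,2} pick 2 [0->2 ok]
  12: obs=x cand={1,2} pick 1 [2->1 ok]
  13: obs=x cand={1,2} pick 1 [1->1 ok]
  14: obs=x cand={1,2} pick 1 [1->1 ok]
  15: obs=x cand={1,2} pick 2 [1->2 ok]
  16: obs=x cand={1,2} pick 1 [2->1 ok]
  17: obs=x cand={1,2} pick 1 [1->1 ok]
  18: obs=x cand={1,2} pick 2 [1->2 ok]

0,0,2,1,1,1,2,0,0,0,0,2,1,1,1,2,1,1,2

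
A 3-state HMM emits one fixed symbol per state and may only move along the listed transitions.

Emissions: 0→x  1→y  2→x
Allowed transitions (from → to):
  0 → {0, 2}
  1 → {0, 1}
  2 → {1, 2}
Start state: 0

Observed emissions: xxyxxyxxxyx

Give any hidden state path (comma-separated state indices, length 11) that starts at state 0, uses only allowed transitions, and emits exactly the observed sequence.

0,2,1,0,2,1,0,2,2,1,0

  [0] x  {0,2}  => 0  start
  [1] x  {0,2}  => 2  0->2 ok
  [2] y  {1}  => 1  2->1 ok
  [3] x  {0,2}  => 0  1->0 ok
  [4] x  {0,2}  => 2  0->2 ok
  [5] y  {1}  => 1  2->1 ok
  [6] x  {0,2}  => 0  1->0 ok
  [7] x  {0,2}  => 2  0->2 ok
  [8] x  {0,2}  => 2  2->2 ok
  [9] y  {1}  => 1  2->1 ok
  [10] x  {0,2}  => 0  1->0 ok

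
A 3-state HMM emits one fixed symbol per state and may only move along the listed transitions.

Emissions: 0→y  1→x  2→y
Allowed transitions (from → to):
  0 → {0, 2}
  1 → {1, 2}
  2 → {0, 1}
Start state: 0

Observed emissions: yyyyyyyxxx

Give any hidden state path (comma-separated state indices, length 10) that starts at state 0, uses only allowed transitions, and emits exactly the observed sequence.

  t0 'y' -> {0,2}, take 0 (start)
  t1 'y' -> {0,2}, take 0 (0->0 ok)
  t2 'y' -> {0,2}, take 0 (0->0 ok)
  t3 'y' -> {0,2}, take 2 (0->2 ok)
  t4 'y' -> {0,2}, take 0 (2->0 ok)
  t5 'y' -> {0,2}, take 0 (0->0 ok)
  t6 'y' -> {0,2}, take 2 (0->2 ok)
  t7 'x' -> {1}, take 1 (2->1 ok)
  t8 'x' -> {1}, take 1 (1->1 ok)
  t9 'x' -> {1}, take 1 (1->1 ok)

0,0,0,2,0,0,2,1,1,1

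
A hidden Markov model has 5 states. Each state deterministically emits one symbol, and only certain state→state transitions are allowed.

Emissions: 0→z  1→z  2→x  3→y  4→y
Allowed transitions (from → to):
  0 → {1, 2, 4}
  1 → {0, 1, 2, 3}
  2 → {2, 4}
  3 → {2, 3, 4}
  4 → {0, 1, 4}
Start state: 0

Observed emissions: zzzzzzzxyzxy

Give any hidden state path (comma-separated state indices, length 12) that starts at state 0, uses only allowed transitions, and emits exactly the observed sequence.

  pos 0: z in {0,1}, choose 0; start
  pos 1: z in {0,1}, choose 1; 0->1 ok
  pos 2: z in {0,1}, choose 1; 1->1 ok
  pos 3: z in {0,1}, choose 1; 1->1 ok
  pos 4: z in {0,1}, choose 1; 1->1 ok
  pos 5: z in {0,1}, choose 1; 1->1 ok
  pos 6: z in {0,1}, choose 1; 1->1 ok
  pos 7: x in {2}, choose 2; 1->2 ok
  pos 8: y in {3,4}, choose 4; 2->4 ok
  pos 9: z in {0,1}, choose 0; 4->0 ok
  pos 10: x in {2}, choose 2; 0->2 ok
  pos 11: y in {3,4}, choose 4; 2->4 ok

0,1,1,1,1,1,1,2,4,0,2,4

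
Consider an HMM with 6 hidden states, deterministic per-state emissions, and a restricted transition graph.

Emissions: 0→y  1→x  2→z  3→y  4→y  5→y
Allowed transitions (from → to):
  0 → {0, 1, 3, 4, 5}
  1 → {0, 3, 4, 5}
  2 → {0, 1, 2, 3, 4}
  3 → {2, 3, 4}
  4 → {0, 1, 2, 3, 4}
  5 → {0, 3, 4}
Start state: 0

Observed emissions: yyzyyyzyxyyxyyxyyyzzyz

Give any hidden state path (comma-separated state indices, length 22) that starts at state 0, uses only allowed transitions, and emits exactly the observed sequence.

  t0 'y' -> {0,3,4,5}, take 0 (start)
  t1 'y' -> {0,3,4,5}, take 4 (0->4 ok)
  t2 'z' -> {2}, take 2 (4->2 ok)
  t3 'y' -> {0,3,4,5}, take 3 (2->3 ok)
  t4 'y' -> {0,3,4,5}, take 3 (3->3 ok)
  t5 'y' -> {0,3,4,5}, take 3 (3->3 ok)
  t6 'z' -> {2}, take 2 (3->2 ok)
  t7 'y' -> {0,3,4,5}, take 4 (2->4 ok)
  t8 'x' -> {1}, take 1 (4->1 ok)
  t9 'y' -> {0,3,4,5}, take 5 (1->5 ok)
  t10 'y' -> {0,3,4,5}, take 4 (5->4 ok)
  t11 'x' -> {1}, take 1 (4->1 ok)
  t12 'y' -> {0,3,4,5}, take 0 (1->0 ok)
  t13 'y' -> {0,3,4,5}, take 0 (0->0 ok)
  t14 'x' -> {1}, take 1 (0->1 ok)
  t15 'y' -> {0,3,4,5}, take 5 (1->5 ok)
  t16 'y' -> {0,3,4,5}, take 3 (5->3 ok)
  t17 'y' -> {0,3,4,5}, take 4 (3->4 ok)
  t18 'z' -> {2}, take 2 (4->2 ok)
  t19 'z' -> {2}, take 2 (2->2 ok)
  t20 'y' -> {0,3,4,5}, take 3 (2->3 ok)
  t21 'z' -> {2}, take 2 (3->2 ok)

0,4,2,3,3,3,2,4,1,5,4,1,0,0,1,5,3,4,2,2,3,2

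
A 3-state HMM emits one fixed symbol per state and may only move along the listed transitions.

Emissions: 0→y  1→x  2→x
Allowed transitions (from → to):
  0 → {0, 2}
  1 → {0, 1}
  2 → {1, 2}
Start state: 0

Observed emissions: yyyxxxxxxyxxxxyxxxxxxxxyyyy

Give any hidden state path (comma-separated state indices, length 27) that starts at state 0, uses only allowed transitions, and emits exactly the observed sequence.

  t0 'y' -> {0}, take 0 (start)
  t1 'y' -> {0}, take 0 (0->0 ok)
  t2 'y' -> {0}, take 0 (0->0 ok)
  t3 'x' -> {1,2}, take 2 (0->2 ok)
  t4 'x' -> {1,2}, take 2 (2->2 ok)
  t5 'x' -> {1,2}, take 2 (2->2 ok)
  t6 'x' -> {1,2}, take 2 (2->2 ok)
  t7 'x' -> {1,2}, take 1 (2->1 ok)
  t8 'x' -> {1,2}, take 1 (1->1 ok)
  t9 'y' -> {0}, take 0 (1->0 ok)
  t10 'x' -> {1,2}, take 2 (0->2 ok)
  t11 'x' -> {1,2}, take 2 (2->2 ok)
  t12 'x' -> {1,2}, take 1 (2->1 ok)
  t13 'x' -> {1,2}, take 1 (1->1 ok)
  t14 'y' -> {0}, take 0 (1->0 ok)
  t15 'x' -> {1,2}, take 2 (0->2 ok)
  t16 'x' -> {1,2}, take 2 (2->2 ok)
  t17 'x' -> {1,2}, take 2 (2->2 ok)
  t18 'x' -> {1,2}, take 1 (2->1 ok)
  t19 'x' -> {1,2}, take 1 (1->1 ok)
  t20 'x' -> {1,2}, take 1 (1->1 ok)
  t21 'x' -> {1,2}, take 1 (1->1 ok)
  t22 'x' -> {1,2}, take 1 (1->1 ok)
  t23 'y' -> {0}, take 0 (1->0 ok)
  t24 'y' -> {0}, take 0 (0->0 ok)
  t25 'y' -> {0}, take 0 (0->0 ok)
  t26 'y' -> {0}, take 0 (0->0 ok)

0,0,0,2,2,2,2,1,1,0,2,2,1,1,0,2,2,2,1,1,1,1,1,0,0,0,0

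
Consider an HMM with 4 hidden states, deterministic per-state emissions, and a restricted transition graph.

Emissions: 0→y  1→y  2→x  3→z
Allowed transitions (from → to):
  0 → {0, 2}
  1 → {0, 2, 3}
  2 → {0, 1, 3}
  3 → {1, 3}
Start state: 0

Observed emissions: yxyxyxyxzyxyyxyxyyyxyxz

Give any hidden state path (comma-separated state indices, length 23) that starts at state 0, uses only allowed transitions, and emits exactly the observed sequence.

0,2,0,2,0,2,0,2,3,1,2,1,0,2,0,2,0,0,0,2,0,2,3

  pos 0: y in {0,1}, choose 0; start
  pos 1: x in {2}, choose 2; 0->2 ok
  pos 2: y in {0,1}, choose 0; 2->0 ok
  pos 3: x in {2}, choose 2; 0->2 ok
  pos 4: y in {0,1}, choose 0; 2->0 ok
  pos 5: x in {2}, choose 2; 0->2 ok
  pos 6: y in {0,1}, choose 0; 2->0 ok
  pos 7: x in {2}, choose 2; 0->2 ok
  pos 8: z in {3}, choose 3; 2->3 ok
  pos 9: y in {0,1}, choose 1; 3->1 ok
  pos 10: x in {2}, choose 2; 1->2 ok
  pos 11: y in {0,1}, choose 1; 2->1 ok
  pos 12: y in {0,1}, choose 0; 1->0 ok
  pos 13: x in {2}, choose 2; 0->2 ok
  pos 14: y in {0,1}, choose 0; 2->0 ok
  pos 15: x in {2}, choose 2; 0->2 ok
  pos 16: y in {0,1}, choose 0; 2->0 ok
  pos 17: y in {0,1}, choose 0; 0->0 ok
  pos 18: y in {0,1}, choose 0; 0->0 ok
  pos 19: x in {2}, choose 2; 0->2 ok
  pos 20: y in {0,1}, choose 0; 2->0 ok
  pos 21: x in {2}, choose 2; 0->2 ok
  pos 22: z in {3}, choose 3; 2->3 ok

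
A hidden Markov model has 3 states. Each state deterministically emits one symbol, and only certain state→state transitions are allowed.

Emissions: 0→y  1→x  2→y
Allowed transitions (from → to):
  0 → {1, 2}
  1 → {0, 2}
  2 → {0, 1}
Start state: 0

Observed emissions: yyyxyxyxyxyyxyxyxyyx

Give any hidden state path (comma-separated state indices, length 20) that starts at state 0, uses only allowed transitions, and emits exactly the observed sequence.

  [0] y  {0,2}  => 0  start
  [1] y  {0,2}  => 2  0->2 ok
  [2] y  {0,2}  => 0  2->0 ok
  [3] x  {1}  => 1  0->1 ok
  [4] y  {0,2}  => 0  1->0 ok
  [5] x  {1}  => 1  0->1 ok
  [6] y  {0,2}  => 2  1->2 ok
  [7] x  {1}  => 1  2->1 ok
  [8] y  {0,2}  => 0  1->0 ok
  [9] x  {1}  => 1  0->1 ok
  [10] y  {0,2}  => 0  1->0 ok
  [11] y  {0,2}  => 2  0->2 ok
  [12] x  {1}  => 1  2->1 ok
  [13] y  {0,2}  => 2  1->2 ok
  [14] x  {1}  => 1  2->1 ok
  [15] y  {0,2}  => 0  1->0 ok
  [16] x  {1}  => 1  0->1 ok
  [17] y  {0,2}  => 0  1->0 ok
  [18] y  {0,2}  => 2  0->2 ok
  [19] x  {1}  => 1  2->1 ok

0,2,0,1,0,1,2,1,0,1,0,2,1,2,1,0,1,0,2,1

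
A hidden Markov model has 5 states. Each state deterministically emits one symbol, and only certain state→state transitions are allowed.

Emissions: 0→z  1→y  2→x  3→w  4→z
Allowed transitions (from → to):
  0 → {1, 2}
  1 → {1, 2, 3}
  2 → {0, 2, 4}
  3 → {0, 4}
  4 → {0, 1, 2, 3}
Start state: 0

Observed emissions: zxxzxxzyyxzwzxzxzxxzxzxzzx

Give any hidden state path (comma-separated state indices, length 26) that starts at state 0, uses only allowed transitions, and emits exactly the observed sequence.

  [0] z  {0,4}  => 0  start
  [1] x  {2}  => 2  0->2 ok
  [2] x  {2}  => 2  2->2 ok
  [3] z  {0,4}  => 4  2->4 ok
  [4] x  {2}  => 2  4->2 ok
  [5] x  {2}  => 2  2->2 ok
  [6] z  {0,4}  => 0  2->0 ok
  [7] y  {1}  => 1  0->1 ok
  [8] y  {1}  => 1  1->1 ok
  [9] x  {2}  => 2  1->2 ok
  [10] z  {0,4}  => 4  2->4 ok
  [11] w  {3}  => 3  4->3 ok
  [12] z  {0,4}  => 0  3->0 ok
  [13] x  {2}  => 2  0->2 ok
  [14] z  {0,4}  => 0  2->0 ok
  [15] x  {2}  => 2  0->2 ok
  [16] z  {0,4}  => 4  2->4 ok
  [17] x  {2}  => 2  4->2 ok
  [18] x  {2}  => 2  2->2 ok
  [19] z  {0,4}  => 4  2->4 ok
  [20] x  {2}  => 2  4->2 ok
  [21] z  {0,4}  => 0  2->0 ok
  [22] x  {2}  => 2  0->2 ok
  [23] z  {0,4}  => 4  2->4 ok
  [24] z  {0,4}  => 0  4->0 ok
  [25] x  {2}  => 2  0->2 ok

0,2,2,4,2,2,0,1,1,2,4,3,0,2,0,2,4,2,2,4,2,0,2,4,0,2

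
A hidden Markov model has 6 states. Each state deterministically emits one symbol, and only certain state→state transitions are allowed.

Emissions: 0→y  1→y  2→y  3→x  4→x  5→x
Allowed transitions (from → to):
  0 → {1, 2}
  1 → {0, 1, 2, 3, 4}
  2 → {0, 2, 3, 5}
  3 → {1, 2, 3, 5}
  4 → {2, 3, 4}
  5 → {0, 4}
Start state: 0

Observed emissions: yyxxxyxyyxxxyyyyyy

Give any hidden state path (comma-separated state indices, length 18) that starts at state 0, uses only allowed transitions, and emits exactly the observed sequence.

  [0] y  {0,1,2}  => 0  start
  [1] y  {0,1,2}  => 2  0->2 ok
  [2] x  {3,4,5}  => 5  2->5 ok
  [3] x  {3,4,5}  => 4  5->4 ok
  [4] x  {3,4,5}  => 3  4->3 ok
  [5] y  {0,1,2}  => 2  3->2 ok
  [6] x  {3,4,5}  => 5  2->5 ok
  [7] y  {0,1,2}  => 0  5->0 ok
  [8] y  {0,1,2}  => 2  0->2 ok
  [9] x  {3,4,5}  => 5  2->5 ok
  [10] x  {3,4,5}  => 4  5->4 ok
  [11] x  {3,4,5}  => 4  4->4 ok
  [12] y  {0,1,2}  => 2  4->2 ok
  [13] y  {0,1,2}  => 0  2->0 ok
  [14] y  {0,1,2}  => 1  0->1 ok
  [15] y  {0,1,2}  => 1  1->1 ok
  [16] y  {0,1,2}  => 0  1->0 ok
  [17] y  {0,1,2}  => 1  0->1 ok

0,2,5,4,3,2,5,0,2,5,4,4,2,0,1,1,0,1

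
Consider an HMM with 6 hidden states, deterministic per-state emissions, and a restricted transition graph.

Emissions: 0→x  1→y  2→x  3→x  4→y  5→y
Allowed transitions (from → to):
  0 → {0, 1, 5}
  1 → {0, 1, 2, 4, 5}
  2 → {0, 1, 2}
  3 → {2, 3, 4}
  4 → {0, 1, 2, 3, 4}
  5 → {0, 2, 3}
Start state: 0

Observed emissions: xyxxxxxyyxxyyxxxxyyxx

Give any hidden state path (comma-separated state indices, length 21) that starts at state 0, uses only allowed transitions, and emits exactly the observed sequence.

0,5,3,3,3,3,2,1,5,3,2,1,4,2,2,2,0,1,1,2,2

  t0 'x' -> {0,2,3}, take 0 (start)
  t1 'y' -> {1,4,5}, take 5 (0->5 ok)
  t2 'x' -> {0,2,3}, take 3 (5->3 ok)
  t3 'x' -> {0,2,3}, take 3 (3->3 ok)
  t4 'x' -> {0,2,3}, take 3 (3->3 ok)
  t5 'x' -> {0,2,3}, take 3 (3->3 ok)
  t6 'x' -> {0,2,3}, take 2 (3->2 ok)
  t7 'y' -> {1,4,5}, take 1 (2->1 ok)
  t8 'y' -> {1,4,5}, take 5 (1->5 ok)
  t9 'x' -> {0,2,3}, take 3 (5->3 ok)
  t10 'x' -> {0,2,3}, take 2 (3->2 ok)
  t11 'y' -> {1,4,5}, take 1 (2->1 ok)
  t12 'y' -> {1,4,5}, take 4 (1->4 ok)
  t13 'x' -> {0,2,3}, take 2 (4->2 ok)
  t14 'x' -> {0,2,3}, take 2 (2->2 ok)
  t15 'x' -> {0,2,3}, take 2 (2->2 ok)
  t16 'x' -> {0,2,3}, take 0 (2->0 ok)
  t17 'y' -> {1,4,5}, take 1 (0->1 ok)
  t18 'y' -> {1,4,5}, take 1 (1->1 ok)
  t19 'x' -> {0,2,3}, take 2 (1->2 ok)
  t20 'x' -> {0,2,3}, take 2 (2->2 ok)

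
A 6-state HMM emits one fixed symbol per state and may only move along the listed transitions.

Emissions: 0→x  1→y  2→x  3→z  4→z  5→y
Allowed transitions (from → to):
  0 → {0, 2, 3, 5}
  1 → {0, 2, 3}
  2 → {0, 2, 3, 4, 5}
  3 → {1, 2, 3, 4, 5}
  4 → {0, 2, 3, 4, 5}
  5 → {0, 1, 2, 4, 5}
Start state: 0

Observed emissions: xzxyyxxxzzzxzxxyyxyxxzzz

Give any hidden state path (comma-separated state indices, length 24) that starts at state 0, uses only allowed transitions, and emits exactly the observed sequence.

  pos 0: x in {0,2}, choose 0; start
  pos 1: z in {3,4}, choose 3; 0->3 ok
  pos 2: x in {0,2}, choose 2; 3->2 ok
  pos 3: y in {1,5}, choose 5; 2->5 ok
  pos 4: y in {1,5}, choose 5; 5->5 ok
  pos 5: x in {0,2}, choose 0; 5->0 ok
  pos 6: x in {0,2}, choose 0; 0->0 ok
  pos 7: x in {0,2}, choose 0; 0->0 ok
  pos 8: z in {3,4}, choose 3; 0->3 ok
  pos 9: z in {3,4}, choose 3; 3->3 ok
  pos 10: z in {3,4}, choose 3; 3->3 ok
  pos 11: x in {0,2}, choose 2; 3->2 ok
  pos 12: z in {3,4}, choose 4; 2->4 ok
  pos 13: x in {0,2}, choose 2; 4->2 ok
  pos 14: x in {0,2}, choose 2; 2->2 ok
  pos 15: y in {1,5}, choose 5; 2->5 ok
  pos 16: y in {1,5}, choose 5; 5->5 ok
  pos 17: x in {0,2}, choose 0; 5->0 ok
  pos 18: y in {1,5}, choose 5; 0->5 ok
  pos 19: x in {0,2}, choose 0; 5->0 ok
  pos 20: x in {0,2}, choose 2; 0->2 ok
  pos 21: z in {3,4}, choose 4; 2->4 ok
  pos 22: z in {3,4}, choose 3; 4->3 ok
  pos 23: z in {3,4}, choose 4; 3->4 ok

0,3,2,5,5,0,0,0,3,3,3,2,4,2,2,5,5,0,5,0,2,4,3,4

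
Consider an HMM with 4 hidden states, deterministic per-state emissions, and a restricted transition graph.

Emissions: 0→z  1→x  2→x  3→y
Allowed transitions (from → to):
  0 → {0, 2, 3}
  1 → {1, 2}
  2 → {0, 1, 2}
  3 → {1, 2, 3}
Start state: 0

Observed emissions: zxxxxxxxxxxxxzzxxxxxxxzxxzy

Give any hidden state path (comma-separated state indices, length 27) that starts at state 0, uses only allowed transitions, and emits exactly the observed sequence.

0,2,2,1,1,2,1,1,2,2,1,2,2,0,0,2,2,1,1,1,1,2,0,2,2,0,3

  t0 'z' -> {0}, take 0 (start)
  t1 'x' -> {1,2}, take 2 (0->2 ok)
  t2 'x' -> {1,2}, take 2 (2->2 ok)
  t3 'x' -> {1,2}, take 1 (2->1 ok)
  t4 'x' -> {1,2}, take 1 (1->1 ok)
  t5 'x' -> {1,2}, take 2 (1->2 ok)
  t6 'x' -> {1,2}, take 1 (2->1 ok)
  t7 'x' -> {1,2}, take 1 (1->1 ok)
  t8 'x' -> {1,2}, take 2 (1->2 ok)
  t9 'x' -> {1,2}, take 2 (2->2 ok)
  t10 'x' -> {1,2}, take 1 (2->1 ok)
  t11 'x' -> {1,2}, take 2 (1->2 ok)
  t12 'x' -> {1,2}, take 2 (2->2 ok)
  t13 'z' -> {0}, take 0 (2->0 ok)
  t14 'z' -> {0}, take 0 (0->0 ok)
  t15 'x' -> {1,2}, take 2 (0->2 ok)
  t16 'x' -> {1,2}, take 2 (2->2 ok)
  t17 'x' -> {1,2}, take 1 (2->1 ok)
  t18 'x' -> {1,2}, take 1 (1->1 ok)
  t19 'x' -> {1,2}, take 1 (1->1 ok)
  t20 'x' -> {1,2}, take 1 (1->1 ok)
  t21 'x' -> {1,2}, take 2 (1->2 ok)
  t22 'z' -> {0}, take 0 (2->0 ok)
  t23 'x' -> {1,2}, take 2 (0->2 ok)
  t24 'x' -> {1,2}, take 2 (2->2 ok)
  t25 'z' -> {0}, take 0 (2->0 ok)
  t26 'y' -> {3}, take 3 (0->3 ok)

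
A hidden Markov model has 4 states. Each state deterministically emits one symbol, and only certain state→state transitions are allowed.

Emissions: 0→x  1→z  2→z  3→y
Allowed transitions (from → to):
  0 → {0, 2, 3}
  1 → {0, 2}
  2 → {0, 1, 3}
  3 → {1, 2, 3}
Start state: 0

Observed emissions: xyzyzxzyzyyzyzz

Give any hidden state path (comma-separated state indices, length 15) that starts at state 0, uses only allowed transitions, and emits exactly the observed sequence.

0,3,2,3,1,0,2,3,2,3,3,2,3,2,1

  pos 0: x in {0}, choose 0; start
  pos 1: y in {3}, choose 3; 0->3 ok
  pos 2: z in {1,2}, choose 2; 3->2 ok
  pos 3: y in {3}, choose 3; 2->3 ok
  pos 4: z in {1,2}, choose 1; 3->1 ok
  pos 5: x in {0}, choose 0; 1->0 ok
  pos 6: z in {1,2}, choose 2; 0->2 ok
  pos 7: y in {3}, choose 3; 2->3 ok
  pos 8: z in {1,2}, choose 2; 3->2 ok
  pos 9: y in {3}, choose 3; 2->3 ok
  pos 10: y in {3}, choose 3; 3->3 ok
  pos 11: z in {1,2}, choose 2; 3->2 ok
  pos 12: y in {3}, choose 3; 2->3 ok
  pos 13: z in {1,2}, choose 2; 3->2 ok
  pos 14: z in {1,2}, choose 1; 2->1 ok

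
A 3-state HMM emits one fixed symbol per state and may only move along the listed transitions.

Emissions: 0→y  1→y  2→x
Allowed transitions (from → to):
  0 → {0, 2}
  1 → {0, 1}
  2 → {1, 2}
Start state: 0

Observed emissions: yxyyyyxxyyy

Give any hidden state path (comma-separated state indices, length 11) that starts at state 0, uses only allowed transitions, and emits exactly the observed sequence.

  t0 'y' -> {0,1}, take 0 (start)
  t1 'x' -> {2}, take 2 (0->2 ok)
  t2 'y' -> {0,1}, take 1 (2->1 ok)
  t3 'y' -> {0,1}, take 0 (1->0 ok)
  t4 'y' -> {0,1}, take 0 (0->0 ok)
  t5 'y' -> {0,1}, take 0 (0->0 ok)
  t6 'x' -> {2}, take 2 (0->2 ok)
  t7 'x' -> {2}, take 2 (2->2 ok)
  t8 'y' -> {0,1}, take 1 (2->1 ok)
  t9 'y' -> {0,1}, take 1 (1->1 ok)
  t10 'y' -> {0,1}, take 1 (1->1 ok)

0,2,1,0,0,0,2,2,1,1,1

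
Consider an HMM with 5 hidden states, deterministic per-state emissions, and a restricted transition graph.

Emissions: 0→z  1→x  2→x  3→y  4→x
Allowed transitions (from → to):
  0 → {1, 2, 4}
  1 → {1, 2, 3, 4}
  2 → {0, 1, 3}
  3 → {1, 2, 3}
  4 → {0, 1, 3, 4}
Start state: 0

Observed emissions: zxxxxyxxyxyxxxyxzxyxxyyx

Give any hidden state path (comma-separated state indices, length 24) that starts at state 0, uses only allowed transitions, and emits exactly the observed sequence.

0,2,1,1,4,3,1,1,3,2,3,2,1,4,3,2,0,4,3,1,2,3,3,1

  pos 0: z in {0}, choose 0; start
  pos 1: x in {1,2,4}, choose 2; 0->2 ok
  pos 2: x in {1,2,4}, choose 1; 2->1 ok
  pos 3: x in {1,2,4}, choose 1; 1->1 ok
  pos 4: x in {1,2,4}, choose 4; 1->4 ok
  pos 5: y in {3}, choose 3; 4->3 ok
  pos 6: x in {1,2,4}, choose 1; 3->1 ok
  pos 7: x in {1,2,4}, choose 1; 1->1 ok
  pos 8: y in {3}, choose 3; 1->3 ok
  pos 9: x in {1,2,4}, choose 2; 3->2 ok
  pos 10: y in {3}, choose 3; 2->3 ok
  pos 11: x in {1,2,4}, choose 2; 3->2 ok
  pos 12: x in {1,2,4}, choose 1; 2->1 ok
  pos 13: x in {1,2,4}, choose 4; 1->4 ok
  pos 14: y in {3}, choose 3; 4->3 ok
  pos 15: x in {1,2,4}, choose 2; 3->2 ok
  pos 16: z in {0}, choose 0; 2->0 ok
  pos 17: x in {1,2,4}, choose 4; 0->4 ok
  pos 18: y in {3}, choose 3; 4->3 ok
  pos 19: x in {1,2,4}, choose 1; 3->1 ok
  pos 20: x in {1,2,4}, choose 2; 1->2 ok
  pos 21: y in {3}, choose 3; 2->3 ok
  pos 22: y in {3}, choose 3; 3->3 ok
  pos 23: x in {1,2,4}, choose 1; 3->1 ok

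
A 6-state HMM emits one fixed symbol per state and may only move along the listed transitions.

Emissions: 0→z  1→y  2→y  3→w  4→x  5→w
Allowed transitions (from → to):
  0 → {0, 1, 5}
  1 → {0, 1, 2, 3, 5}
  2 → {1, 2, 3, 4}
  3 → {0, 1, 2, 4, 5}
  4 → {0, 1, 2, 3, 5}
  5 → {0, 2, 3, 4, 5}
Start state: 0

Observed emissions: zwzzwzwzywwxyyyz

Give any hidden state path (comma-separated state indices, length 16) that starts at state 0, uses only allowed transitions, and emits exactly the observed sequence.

0,5,0,0,5,0,5,0,1,5,5,4,1,2,1,0

  t0 'z' -> {0}, take 0 (start)
  t1 'w' -> {3,5}, take 5 (0->5 ok)
  t2 'z' -> {0}, take 0 (5->0 ok)
  t3 'z' -> {0}, take 0 (0->0 ok)
  t4 'w' -> {3,5}, take 5 (0->5 ok)
  t5 'z' -> {0}, take 0 (5->0 ok)
  t6 'w' -> {3,5}, take 5 (0->5 ok)
  t7 'z' -> {0}, take 0 (5->0 ok)
  t8 'y' -> {1,2}, take 1 (0->1 ok)
  t9 'w' -> {3,5}, take 5 (1->5 ok)
  t10 'w' -> {3,5}, take 5 (5->5 ok)
  t11 'x' -> {4}, take 4 (5->4 ok)
  t12 'y' -> {1,2}, take 1 (4->1 ok)
  t13 'y' -> {1,2}, take 2 (1->2 ok)
  t14 'y' -> {1,2}, take 1 (2->1 ok)
  t15 'z' -> {0}, take 0 (1->0 ok)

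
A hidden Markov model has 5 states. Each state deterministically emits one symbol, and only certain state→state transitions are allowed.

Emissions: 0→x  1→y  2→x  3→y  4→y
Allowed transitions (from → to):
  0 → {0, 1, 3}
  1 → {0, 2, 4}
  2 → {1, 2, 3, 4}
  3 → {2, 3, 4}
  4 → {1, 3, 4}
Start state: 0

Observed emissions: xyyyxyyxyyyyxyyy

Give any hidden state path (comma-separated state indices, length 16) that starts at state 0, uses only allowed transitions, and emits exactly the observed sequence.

0,3,4,3,2,4,3,2,4,4,4,1,2,1,4,3

  [0] x  {0,2}  => 0  start
  [1] y  {1,3,4}  => 3  0->3 ok
  [2] y  {1,3,4}  => 4  3->4 ok
  [3] y  {1,3,4}  => 3  4->3 ok
  [4] x  {0,2}  => 2  3->2 ok
  [5] y  {1,3,4}  => 4  2->4 ok
  [6] y  {1,3,4}  => 3  4->3 ok
  [7] x  {0,2}  => 2  3->2 ok
  [8] y  {1,3,4}  => 4  2->4 ok
  [9] y  {1,3,4}  => 4  4->4 ok
  [10] y  {1,3,4}  => 4  4->4 ok
  [11] y  {1,3,4}  => 1  4->1 ok
  [12] x  {0,2}  => 2  1->2 ok
  [13] y  {1,3,4}  => 1  2->1 ok
  [14] y  {1,3,4}  => 4  1->4 ok
  [15] y  {1,3,4}  => 3  4->3 ok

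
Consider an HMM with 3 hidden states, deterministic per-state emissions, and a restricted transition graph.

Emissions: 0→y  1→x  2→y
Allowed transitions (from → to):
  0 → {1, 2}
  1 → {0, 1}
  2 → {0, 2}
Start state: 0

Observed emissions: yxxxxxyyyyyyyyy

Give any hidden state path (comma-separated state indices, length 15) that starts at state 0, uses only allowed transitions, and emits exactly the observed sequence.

0,1,1,1,1,1,0,2,0,2,0,2,2,2,2

  pos 0: y in {0,2}, choose 0; start
  pos 1: x in {1}, choose 1; 0->1 ok
  pos 2: x in {1}, choose 1; 1->1 ok
  pos 3: x in {1}, choose 1; 1->1 ok
  pos 4: x in {1}, choose 1; 1->1 ok
  pos 5: x in {1}, choose 1; 1->1 ok
  pos 6: y in {0,2}, choose 0; 1->0 ok
  pos 7: y in {0,2}, choose 2; 0->2 ok
  pos 8: y in {0,2}, choose 0; 2->0 ok
  pos 9: y in {0,2}, choose 2; 0->2 ok
  pos 10: y in {0,2}, choose 0; 2->0 ok
  pos 11: y in {0,2}, choose 2; 0->2 ok
  pos 12: y in {0,2}, choose 2; 2->2 ok
  pos 13: y in {0,2}, choose 2; 2->2 ok
  pos 14: y in {0,2}, choose 2; 2->2 ok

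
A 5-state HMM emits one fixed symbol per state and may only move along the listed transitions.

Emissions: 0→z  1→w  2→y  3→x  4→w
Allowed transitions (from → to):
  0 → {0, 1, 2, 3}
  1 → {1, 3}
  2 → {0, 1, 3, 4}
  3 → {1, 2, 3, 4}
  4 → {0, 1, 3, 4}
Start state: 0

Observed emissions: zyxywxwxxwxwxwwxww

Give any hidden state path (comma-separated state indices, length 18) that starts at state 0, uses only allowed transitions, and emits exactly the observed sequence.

  t0 'z' -> {0}, take 0 (start)
  t1 'y' -> {2}, take 2 (0->2 ok)
  t2 'x' -> {3}, take 3 (2->3 ok)
  t3 'y' -> {2}, take 2 (3->2 ok)
  t4 'w' -> {1,4}, take 4 (2->4 ok)
  t5 'x' -> {3}, take 3 (4->3 ok)
  t6 'w' -> {1,4}, take 4 (3->4 ok)
  t7 'x' -> {3}, take 3 (4->3 ok)
  t8 'x' -> {3}, take 3 (3->3 ok)
  t9 'w' -> {1,4}, take 1 (3->1 ok)
  t10 'x' -> {3}, take 3 (1->3 ok)
  t11 'w' -> {1,4}, take 4 (3->4 ok)
  t12 'x' -> {3}, take 3 (4->3 ok)
  t13 'w' -> {1,4}, take 4 (3->4 ok)
  t14 'w' -> {1,4}, take 4 (4->4 ok)
  t15 'x' -> {3}, take 3 (4->3 ok)
  t16 'w' -> {1,4}, take 1 (3->1 ok)
  t17 'w' -> {1,4}, take 1 (1->1 ok)

0,2,3,2,4,3,4,3,3,1,3,4,3,4,4,3,1,1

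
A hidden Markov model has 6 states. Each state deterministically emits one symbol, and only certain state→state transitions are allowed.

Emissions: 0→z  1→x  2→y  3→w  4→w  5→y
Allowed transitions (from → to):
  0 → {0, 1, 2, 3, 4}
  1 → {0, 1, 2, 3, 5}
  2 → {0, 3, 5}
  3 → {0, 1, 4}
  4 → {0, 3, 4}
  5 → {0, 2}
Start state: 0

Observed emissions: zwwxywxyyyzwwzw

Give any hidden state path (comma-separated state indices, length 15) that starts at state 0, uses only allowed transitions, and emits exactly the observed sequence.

  t0 'z' -> {0}, take 0 (start)
  t1 'w' -> {3,4}, take 4 (0->4 ok)
  t2 'w' -> {3,4}, take 3 (4->3 ok)
  t3 'x' -> {1}, take 1 (3->1 ok)
  t4 'y' -> {2,5}, take 2 (1->2 ok)
  t5 'w' -> {3,4}, take 3 (2->3 ok)
  t6 'x' -> {1}, take 1 (3->1 ok)
  t7 'y' -> {2,5}, take 5 (1->5 ok)
  t8 'y' -> {2,5}, take 2 (5->2 ok)
  t9 'y' -> {2,5}, take 5 (2->5 ok)
  t10 'z' -> {0}, take 0 (5->0 ok)
  t11 'w' -> {3,4}, take 4 (0->4 ok)
  t12 'w' -> {3,4}, take 3 (4->3 ok)
  t13 'z' -> {0}, take 0 (3->0 ok)
  t14 'w' -> {3,4}, take 4 (0->4 ok)

0,4,3,1,2,3,1,5,2,5,0,4,3,0,4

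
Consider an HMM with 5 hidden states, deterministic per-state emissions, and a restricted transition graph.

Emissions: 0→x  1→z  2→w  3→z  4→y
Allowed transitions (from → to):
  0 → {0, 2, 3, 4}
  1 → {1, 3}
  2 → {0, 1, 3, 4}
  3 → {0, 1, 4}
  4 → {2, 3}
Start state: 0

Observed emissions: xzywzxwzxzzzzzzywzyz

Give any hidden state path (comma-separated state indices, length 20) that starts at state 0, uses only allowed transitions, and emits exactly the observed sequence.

  pos 0: x in {0}, choose 0; start
  pos 1: z in {1,3}, choose 3; 0->3 ok
  pos 2: y in {4}, choose 4; 3->4 ok
  pos 3: w in {2}, choose 2; 4->2 ok
  pos 4: z in {1,3}, choose 3; 2->3 ok
  pos 5: x in {0}, choose 0; 3->0 ok
  pos 6: w in {2}, choose 2; 0->2 ok
  pos 7: z in {1,3}, choose 3; 2->3 ok
  pos 8: x in {0}, choose 0; 3->0 ok
  pos 9: z in {1,3}, choose 3; 0->3 ok
  pos 10: z in {1,3}, choose 1; 3->1 ok
  pos 11: z in {1,3}, choose 1; 1->1 ok
  pos 12: z in {1,3}, choose 3; 1->3 ok
  pos 13: z in {1,3}, choose 1; 3->1 ok
  pos 14: z in {1,3}, choose 3; 1->3 ok
  pos 15: y in {4}, choose 4; 3->4 ok
  pos 16: w in {2}, choose 2; 4->2 ok
  pos 17: z in {1,3}, choose 3; 2->3 ok
  pos 18: y in {4}, choose 4; 3->4 ok
  pos 19: z in {1,3}, choose 3; 4->3 ok

0,3,4,2,3,0,2,3,0,3,1,1,3,1,3,4,2,3,4,3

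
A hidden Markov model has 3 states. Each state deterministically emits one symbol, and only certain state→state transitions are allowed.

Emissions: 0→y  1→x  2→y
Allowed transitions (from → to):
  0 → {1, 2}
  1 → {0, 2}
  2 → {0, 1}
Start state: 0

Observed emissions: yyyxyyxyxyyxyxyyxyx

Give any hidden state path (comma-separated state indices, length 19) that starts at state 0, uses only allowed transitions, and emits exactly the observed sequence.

0,2,0,1,2,0,1,2,1,0,2,1,0,1,2,0,1,0,1

  0: obs=y cand={0,2} pick 0 [start]
  1: obs=y cand={0,2} pick 2 [0->2 ok]
  2: obs=y cand={0,2} pick 0 [2->0 ok]
  3: obs=x cand={1} pick 1 [0->1 ok]
  4: obs=y cand={0,2} pick 2 [1->2 ok]
  5: obs=y cand={0,2} pick 0 [2->0 ok]
  6: obs=x cand={1} pick 1 [0->1 ok]
  7: obs=y cand={0,2} pick 2 [1->2 ok]
  8: obs=x cand={1} pick 1 [2->1 ok]
  9: obs=y cand={0,2} pick 0 [1->0 ok]
  10: obs=y cand={0,2} pick 2 [0->2 ok]
  11: obs=x cand={1} pick 1 [2->1 ok]
  12: obs=y cand={0,2} pick 0 [1->0 ok]
  13: obs=x cand={1} pick 1 [0->1 ok]
  14: obs=y cand={0,2} pick 2 [1->2 ok]
  15: obs=y cand={0,2} pick 0 [2->0 ok]
  16: obs=x cand={1} pick 1 [0->1 ok]
  17: obs=y cand={0,2} pick 0 [1->0 ok]
  18: obs=x cand={1} pick 1 [0->1 ok]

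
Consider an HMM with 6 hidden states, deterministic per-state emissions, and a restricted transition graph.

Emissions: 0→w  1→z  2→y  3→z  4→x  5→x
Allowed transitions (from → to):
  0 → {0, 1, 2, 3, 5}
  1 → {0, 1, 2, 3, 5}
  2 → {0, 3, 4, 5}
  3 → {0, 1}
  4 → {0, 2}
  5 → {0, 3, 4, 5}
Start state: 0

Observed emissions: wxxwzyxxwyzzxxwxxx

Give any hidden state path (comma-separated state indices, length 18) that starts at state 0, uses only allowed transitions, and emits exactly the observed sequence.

0,5,4,0,1,2,5,4,0,2,3,1,5,4,0,5,5,4

  [0] w  {0}  => 0  start
  [1] x  {4,5}  => 5  0->5 ok
  [2] x  {4,5}  => 4  5->4 ok
  [3] w  {0}  => 0  4->0 ok
  [4] z  {1,3}  => 1  0->1 ok
  [5] y  {2}  => 2  1->2 ok
  [6] x  {4,5}  => 5  2->5 ok
  [7] x  {4,5}  => 4  5->4 ok
  [8] w  {0}  => 0  4->0 ok
  [9] y  {2}  => 2  0->2 ok
  [10] z  {1,3}  => 3  2->3 ok
  [11] z  {1,3}  => 1  3->1 ok
  [12] x  {4,5}  => 5  1->5 ok
  [13] x  {4,5}  => 4  5->4 ok
  [14] w  {0}  => 0  4->0 ok
  [15] x  {4,5}  => 5  0->5 ok
  [16] x  {4,5}  => 5  5->5 ok
  [17] x  {4,5}  => 4  5->4 ok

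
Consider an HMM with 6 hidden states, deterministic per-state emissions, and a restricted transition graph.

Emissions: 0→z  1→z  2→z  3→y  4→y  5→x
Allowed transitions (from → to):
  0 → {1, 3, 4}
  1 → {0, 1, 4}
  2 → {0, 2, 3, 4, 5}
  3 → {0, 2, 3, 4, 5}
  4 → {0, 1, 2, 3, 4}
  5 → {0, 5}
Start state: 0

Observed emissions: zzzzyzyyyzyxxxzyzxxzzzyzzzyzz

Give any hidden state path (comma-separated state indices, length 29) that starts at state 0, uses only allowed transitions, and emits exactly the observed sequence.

  [0] z  {0,1,2}  => 0  start
  [1] z  {0,1,2}  => 1  0->1 ok
  [2] z  {0,1,2}  => 1  1->1 ok
  [3] z  {0,1,2}  => 0  1->0 ok
  [4] y  {3,4}  => 3  0->3 ok
  [5] z  {0,1,2}  => 0  3->0 ok
  [6] y  {3,4}  => 4  0->4 ok
  [7] y  {3,4}  => 3  4->3 ok
  [8] y  {3,4}  => 4  3->4 ok
  [9] z  {0,1,2}  => 2  4->2 ok
  [10] y  {3,4}  => 3  2->3 ok
  [11] x  {5}  => 5  3->5 ok
  [12] x  {5}  => 5  5->5 ok
  [13] x  {5}  => 5  5->5 ok
  [14] z  {0,1,2}  => 0  5->0 ok
  [15] y  {3,4}  => 4  0->4 ok
  [16] z  {0,1,2}  => 2  4->2 ok
  [17] x  {5}  => 5  2->5 ok
  [18] x  {5}  => 5  5->5 ok
  [19] z  {0,1,2}  => 0  5->0 ok
  [20] z  {0,1,2}  => 1  0->1 ok
  [21] z  {0,1,2}  => 0  1->0 ok
  [22] y  {3,4}  => 4  0->4 ok
  [23] z  {0,1,2}  => 2  4->2 ok
  [24] z  {0,1,2}  => 0  2->0 ok
  [25] z  {0,1,2}  => 1  0->1 ok
  [26] y  {3,4}  => 4  1->4 ok
  [27] z  {0,1,2}  => 2  4->2 ok
  [28] z  {0,1,2}  => 2  2->2 ok

0,1,1,0,3,0,4,3,4,2,3,5,5,5,0,4,2,5,5,0,1,0,4,2,0,1,4,2,2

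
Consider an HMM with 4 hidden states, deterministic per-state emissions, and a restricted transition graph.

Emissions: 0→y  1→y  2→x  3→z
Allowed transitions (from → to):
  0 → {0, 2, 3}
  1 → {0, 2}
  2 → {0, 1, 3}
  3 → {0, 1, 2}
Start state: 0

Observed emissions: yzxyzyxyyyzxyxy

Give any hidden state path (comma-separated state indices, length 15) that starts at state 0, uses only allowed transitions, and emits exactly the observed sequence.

0,3,2,0,3,0,2,0,0,0,3,2,1,2,0

  0: obs=y cand={0,1} pick 0 [start]
  1: obs=z cand={3} pick 3 [0->3 ok]
  2: obs=x cand={2} pick 2 [3->2 ok]
  3: obs=y cand={0,1} pick 0 [2->0 ok]
  4: obs=z cand={3} pick 3 [0->3 ok]
  5: obs=y cand={0,1} pick 0 [3->0 ok]
  6: obs=x cand={2} pick 2 [0->2 ok]
  7: obs=y cand={0,1} pick 0 [2->0 ok]
  8: obs=y cand={0,1} pick 0 [0->0 ok]
  9: obs=y cand={0,1} pick 0 [0->0 ok]
  10: obs=z cand={3} pick 3 [0->3 ok]
  11: obs=x cand={2} pick 2 [3->2 ok]
  12: obs=y cand={0,1} pick 1 [2->1 ok]
  13: obs=x cand={2} pick 2 [1->2 ok]
  14: obs=y cand={0,1} pick 0 [2->0 ok]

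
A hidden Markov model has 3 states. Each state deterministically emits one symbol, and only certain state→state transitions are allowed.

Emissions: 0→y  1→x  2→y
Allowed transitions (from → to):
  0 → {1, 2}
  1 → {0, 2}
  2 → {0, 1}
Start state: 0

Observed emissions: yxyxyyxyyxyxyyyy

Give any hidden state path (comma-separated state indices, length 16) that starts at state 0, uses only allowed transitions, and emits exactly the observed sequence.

  pos 0: y in {0,2}, choose 0; start
  pos 1: x in {1}, choose 1; 0->1 ok
  pos 2: y in {0,2}, choose 0; 1->0 ok
  pos 3: x in {1}, choose 1; 0->1 ok
  pos 4: y in {0,2}, choose 2; 1->2 ok
  pos 5: y in {0,2}, choose 0; 2->0 ok
  pos 6: x in {1}, choose 1; 0->1 ok
  pos 7: y in {0,2}, choose 2; 1->2 ok
  pos 8: y in {0,2}, choose 0; 2->0 ok
  pos 9: x in {1}, choose 1; 0->1 ok
  pos 10: y in {0,2}, choose 0; 1->0 ok
  pos 11: x in {1}, choose 1; 0->1 ok
  pos 12: y in {0,2}, choose 0; 1->0 ok
  pos 13: y in {0,2}, choose 2; 0->2 ok
  pos 14: y in {0,2}, choose 0; 2->0 ok
  pos 15: y in {0,2}, choose 2; 0->2 ok

0,1,0,1,2,0,1,2,0,1,0,1,0,2,0,2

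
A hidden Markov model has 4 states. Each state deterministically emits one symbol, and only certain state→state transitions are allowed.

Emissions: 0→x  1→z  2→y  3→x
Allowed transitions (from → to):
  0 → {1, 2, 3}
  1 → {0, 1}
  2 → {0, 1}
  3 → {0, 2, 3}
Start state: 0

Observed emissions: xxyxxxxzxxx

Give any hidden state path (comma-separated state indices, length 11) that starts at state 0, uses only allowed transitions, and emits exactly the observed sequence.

0,3,2,0,3,3,0,1,0,3,3

  0: obs=x cand={0,3} pick 0 [start]
  1: obs=x cand={0,3} pick 3 [0->3 ok]
  2: obs=y cand={2} pick 2 [3->2 ok]
  3: obs=x cand={0,3} pick 0 [2->0 ok]
  4: obs=x cand={0,3} pick 3 [0->3 ok]
  5: obs=x cand={0,3} pick 3 [3->3 ok]
  6: obs=x cand={0,3} pick 0 [3->0 ok]
  7: obs=z cand={1} pick 1 [0->1 ok]
  8: obs=x cand={0,3} pick 0 [1->0 ok]
  9: obs=x cand={0,3} pick 3 [0->3 ok]
  10: obs=x cand={0,3} pick 3 [3->3 ok]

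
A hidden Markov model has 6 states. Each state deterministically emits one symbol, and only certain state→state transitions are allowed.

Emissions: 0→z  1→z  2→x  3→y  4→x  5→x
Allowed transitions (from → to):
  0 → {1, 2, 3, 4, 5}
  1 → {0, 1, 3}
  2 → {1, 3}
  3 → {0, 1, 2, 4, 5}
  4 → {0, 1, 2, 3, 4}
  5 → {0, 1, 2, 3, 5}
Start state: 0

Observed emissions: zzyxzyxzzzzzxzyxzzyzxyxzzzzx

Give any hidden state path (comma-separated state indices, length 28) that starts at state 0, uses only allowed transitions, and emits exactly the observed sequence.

0,1,3,5,1,3,2,1,1,1,1,0,2,1,3,4,0,1,3,0,5,3,2,1,0,1,0,5

  [0] z  {0,1}  => 0  start
  [1] z  {0,1}  => 1  0->1 ok
  [2] y  {3}  => 3  1->3 ok
  [3] x  {2,4,5}  => 5  3->5 ok
  [4] z  {0,1}  => 1  5->1 ok
  [5] y  {3}  => 3  1->3 ok
  [6] x  {2,4,5}  => 2  3->2 ok
  [7] z  {0,1}  => 1  2->1 ok
  [8] z  {0,1}  => 1  1->1 ok
  [9] z  {0,1}  => 1  1->1 ok
  [10] z  {0,1}  => 1  1->1 ok
  [11] z  {0,1}  => 0  1->0 ok
  [12] x  {2,4,5}  => 2  0->2 ok
  [13] z  {0,1}  => 1  2->1 ok
  [14] y  {3}  => 3  1->3 ok
  [15] x  {2,4,5}  => 4  3->4 ok
  [16] z  {0,1}  => 0  4->0 ok
  [17] z  {0,1}  => 1  0->1 ok
  [18] y  {3}  => 3  1->3 ok
  [19] z  {0,1}  => 0  3->0 ok
  [20] x  {2,4,5}  => 5  0->5 ok
  [21] y  {3}  => 3  5->3 ok
  [22] x  {2,4,5}  => 2  3->2 ok
  [23] z  {0,1}  => 1  2->1 ok
  [24] z  {0,1}  => 0  1->0 ok
  [25] z  {0,1}  => 1  0->1 ok
  [26] z  {0,1}  => 0  1->0 ok
  [27] x  {2,4,5}  => 5  0->5 ok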